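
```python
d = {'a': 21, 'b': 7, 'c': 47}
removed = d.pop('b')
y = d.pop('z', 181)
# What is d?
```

After line 1: d = {'a': 21, 'b': 7, 'c': 47}
After line 2 (pop 'b' returns 7): d = {'a': 21, 'c': 47}, removed = 7
After line 3 (pop 'z' missing, returns default 181): d = {'a': 21, 'c': 47}, y = 181

{'a': 21, 'c': 47}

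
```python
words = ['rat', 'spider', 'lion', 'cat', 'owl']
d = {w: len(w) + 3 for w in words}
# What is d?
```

{'rat': 6, 'spider': 9, 'lion': 7, 'cat': 6, 'owl': 6}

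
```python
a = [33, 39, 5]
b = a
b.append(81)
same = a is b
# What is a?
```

After line 1: a = [33, 39, 5]
After line 2 (b = a is an alias, same object): a = [33, 39, 5], b = [33, 39, 5]
After line 3 (b.append mutates the shared list): a = [33, 39, 5, 81], b = [33, 39, 5, 81]
After line 4 (same = a is b; same object -> True): same = True

[33, 39, 5, 81]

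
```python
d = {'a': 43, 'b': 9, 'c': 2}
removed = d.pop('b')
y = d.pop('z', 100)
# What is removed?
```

After line 1: d = {'a': 43, 'b': 9, 'c': 2}
After line 2 (pop 'b' returns 9): d = {'a': 43, 'c': 2}, removed = 9
After line 3 (pop 'z' missing, returns default 100): d = {'a': 43, 'c': 2}, y = 100

9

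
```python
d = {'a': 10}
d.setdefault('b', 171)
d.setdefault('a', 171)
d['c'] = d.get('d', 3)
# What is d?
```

After line 1: d = {'a': 10}
After line 2 (setdefault adds 'b'=171): d = {'a': 10, 'b': 171}
After line 3 (setdefault 'a' no-op, already exists): d = {'a': 10, 'b': 171}
After line 4 (get('d', 3) returns default since 'd' not in d): d = {'a': 10, 'b': 171, 'c': 3}

{'a': 10, 'b': 171, 'c': 3}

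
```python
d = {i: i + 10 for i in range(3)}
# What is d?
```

{0: 10, 1: 11, 2: 12}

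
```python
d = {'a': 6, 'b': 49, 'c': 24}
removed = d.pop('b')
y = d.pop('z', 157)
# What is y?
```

After line 1: d = {'a': 6, 'b': 49, 'c': 24}
After line 2 (pop 'b' returns 49): d = {'a': 6, 'c': 24}, removed = 49
After line 3 (pop 'z' missing, returns default 157): d = {'a': 6, 'c': 24}, y = 157

157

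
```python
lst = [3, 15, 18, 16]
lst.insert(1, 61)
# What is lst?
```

[3, 61, 15, 18, 16]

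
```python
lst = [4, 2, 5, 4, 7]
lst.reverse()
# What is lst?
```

[7, 4, 5, 2, 4]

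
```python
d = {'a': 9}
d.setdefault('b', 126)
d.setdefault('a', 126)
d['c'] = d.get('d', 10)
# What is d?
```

After line 1: d = {'a': 9}
After line 2 (setdefault adds 'b'=126): d = {'a': 9, 'b': 126}
After line 3 (setdefault 'a' no-op, already exists): d = {'a': 9, 'b': 126}
After line 4 (get('d', 10) returns default since 'd' not in d): d = {'a': 9, 'b': 126, 'c': 10}

{'a': 9, 'b': 126, 'c': 10}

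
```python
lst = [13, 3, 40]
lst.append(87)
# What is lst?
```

[13, 3, 40, 87]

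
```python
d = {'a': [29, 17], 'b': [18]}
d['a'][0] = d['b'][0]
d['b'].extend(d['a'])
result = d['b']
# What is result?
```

After line 1: d = {'a': [29, 17], 'b': [18]}
After line 2 (a[0] = b[0] = 18): d = {'a': [18, 17], 'b': [18]}
After line 3 (b.extend(a) appends [18, 17]): d = {'a': [18, 17], 'b': [18, 18, 17]}
After line 4: result = d['b'] = [18, 18, 17]

[18, 18, 17]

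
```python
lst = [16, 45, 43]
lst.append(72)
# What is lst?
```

[16, 45, 43, 72]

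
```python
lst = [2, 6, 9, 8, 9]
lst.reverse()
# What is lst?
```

[9, 8, 9, 6, 2]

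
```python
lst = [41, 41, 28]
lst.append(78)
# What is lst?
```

[41, 41, 28, 78]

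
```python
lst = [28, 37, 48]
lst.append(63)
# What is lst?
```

[28, 37, 48, 63]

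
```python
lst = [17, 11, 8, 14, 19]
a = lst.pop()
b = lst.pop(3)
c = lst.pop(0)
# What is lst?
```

After line 1: lst = [17, 11, 8, 14, 19]
After line 2 (pop() -> a = 19): lst = [17, 11, 8, 14]
After line 3 (pop(3) -> b = 14): lst = [17, 11, 8]
After line 4 (pop(0) -> c = 17): lst = [11, 8]

[11, 8]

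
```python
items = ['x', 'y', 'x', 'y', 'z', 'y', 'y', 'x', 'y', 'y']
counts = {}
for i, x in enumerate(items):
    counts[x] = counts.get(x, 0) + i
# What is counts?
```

Initial: counts = {}, items = ['x', 'y', 'x', 'y', 'z', 'y', 'y', 'x', 'y', 'y']
i=0, x='x': counts = {'x': 0}
i=1, x='y': counts = {'x': 0, 'y': 1}
i=2, x='x': counts = {'x': 2, 'y': 1}
i=3, x='y': counts = {'x': 2, 'y': 4}
i=4, x='z': counts = {'x': 2, 'y': 4, 'z': 4}
i=5, x='y': counts = {'x': 2, 'y': 9, 'z': 4}
i=6, x='y': counts = {'x': 2, 'y': 15, 'z': 4}
i=7, x='x': counts = {'x': 9, 'y': 15, 'z': 4}
i=8, x='y': counts = {'x': 9, 'y': 23, 'z': 4}
i=9, x='y': counts = {'x': 9, 'y': 32, 'z': 4}

{'x': 9, 'y': 32, 'z': 4}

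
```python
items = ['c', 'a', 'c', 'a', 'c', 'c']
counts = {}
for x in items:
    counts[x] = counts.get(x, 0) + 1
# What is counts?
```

Initial: counts = {}, items = ['c', 'a', 'c', 'a', 'c', 'c']
See 'c': counts = {'c': 1}
See 'a': counts = {'c': 1, 'a': 1}
See 'c': counts = {'c': 2, 'a': 1}
See 'a': counts = {'c': 2, 'a': 2}
See 'c': counts = {'c': 3, 'a': 2}
See 'c': counts = {'c': 4, 'a': 2}

{'c': 4, 'a': 2}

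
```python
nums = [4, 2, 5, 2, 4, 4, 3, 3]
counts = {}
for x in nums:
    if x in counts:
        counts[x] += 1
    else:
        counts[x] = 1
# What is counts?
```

Initial: counts = {}, nums = [4, 2, 5, 2, 4, 4, 3, 3]
See 4: counts = {4: 1}
See 2: counts = {4: 1, 2: 1}
See 5: counts = {4: 1, 2: 1, 5: 1}
See 2: counts = {4: 1, 2: 2, 5: 1}
See 4: counts = {4: 2, 2: 2, 5: 1}
See 4: counts = {4: 3, 2: 2, 5: 1}
See 3: counts = {4: 3, 2: 2, 5: 1, 3: 1}
See 3: counts = {4: 3, 2: 2, 5: 1, 3: 2}

{4: 3, 2: 2, 5: 1, 3: 2}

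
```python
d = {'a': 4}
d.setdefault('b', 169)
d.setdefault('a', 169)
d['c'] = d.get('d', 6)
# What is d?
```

After line 1: d = {'a': 4}
After line 2 (setdefault adds 'b'=169): d = {'a': 4, 'b': 169}
After line 3 (setdefault 'a' no-op, already exists): d = {'a': 4, 'b': 169}
After line 4 (get('d', 6) returns default since 'd' not in d): d = {'a': 4, 'b': 169, 'c': 6}

{'a': 4, 'b': 169, 'c': 6}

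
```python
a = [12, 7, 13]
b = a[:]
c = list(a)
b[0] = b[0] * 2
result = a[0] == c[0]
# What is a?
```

After line 1: a = [12, 7, 13]
After line 2 (b = a[:], copy): a = [12, 7, 13], b = [12, 7, 13]
After line 3 (c = list(a) is a copy, new object): c = [12, 7, 13]
After line 4 (b[0] = 12 * 2 = 24; only b mutates (copy)): a = [12, 7, 13], b = [24, 7, 13], c = [12, 7, 13]
After line 5 (a[0] = 12, c[0] = 12; result = True)

[12, 7, 13]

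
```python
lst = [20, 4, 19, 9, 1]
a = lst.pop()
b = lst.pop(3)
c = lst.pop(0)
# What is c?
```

After line 1: lst = [20, 4, 19, 9, 1]
After line 2 (pop() -> a = 1): lst = [20, 4, 19, 9]
After line 3 (pop(3) -> b = 9): lst = [20, 4, 19]
After line 4 (pop(0) -> c = 20): lst = [4, 19]

20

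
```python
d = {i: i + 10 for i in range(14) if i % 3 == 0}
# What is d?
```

{0: 10, 3: 13, 6: 16, 9: 19, 12: 22}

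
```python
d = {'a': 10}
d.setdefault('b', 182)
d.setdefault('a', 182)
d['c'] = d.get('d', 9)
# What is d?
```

After line 1: d = {'a': 10}
After line 2 (setdefault adds 'b'=182): d = {'a': 10, 'b': 182}
After line 3 (setdefault 'a' no-op, already exists): d = {'a': 10, 'b': 182}
After line 4 (get('d', 9) returns default since 'd' not in d): d = {'a': 10, 'b': 182, 'c': 9}

{'a': 10, 'b': 182, 'c': 9}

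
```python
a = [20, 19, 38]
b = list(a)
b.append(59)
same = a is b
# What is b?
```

After line 1: a = [20, 19, 38]
After line 2 (b = list(a) is a shallow copy, new object): a = [20, 19, 38], b = [20, 19, 38]
After line 3 (append only mutates b): a = [20, 19, 38], b = [20, 19, 38, 59]
After line 4 (same = a is b; different objects -> False): same = False

[20, 19, 38, 59]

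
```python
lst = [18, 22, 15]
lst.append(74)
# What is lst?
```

[18, 22, 15, 74]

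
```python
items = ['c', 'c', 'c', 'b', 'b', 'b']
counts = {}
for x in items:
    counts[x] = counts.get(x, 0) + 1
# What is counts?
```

Initial: counts = {}, items = ['c', 'c', 'c', 'b', 'b', 'b']
See 'c': counts = {'c': 1}
See 'c': counts = {'c': 2}
See 'c': counts = {'c': 3}
See 'b': counts = {'c': 3, 'b': 1}
See 'b': counts = {'c': 3, 'b': 2}
See 'b': counts = {'c': 3, 'b': 3}

{'c': 3, 'b': 3}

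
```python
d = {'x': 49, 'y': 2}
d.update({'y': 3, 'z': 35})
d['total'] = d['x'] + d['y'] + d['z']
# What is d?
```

After line 1: d = {'x': 49, 'y': 2}
After line 2 (y overwritten, z added): d = {'x': 49, 'y': 3, 'z': 35}
After line 3 (total = 49 + 3 + 35 = 87): d = {'x': 49, 'y': 3, 'z': 35, 'total': 87}

{'x': 49, 'y': 3, 'z': 35, 'total': 87}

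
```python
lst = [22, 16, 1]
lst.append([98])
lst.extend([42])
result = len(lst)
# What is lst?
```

After line 1: lst = [22, 16, 1]
After line 2 (append adds [98] as single element): lst = [22, 16, 1, [98]]
After line 3 (extend unpacks [42], adds 42): lst = [22, 16, 1, [98], 42]
After line 4: result = len(lst) = 5

[22, 16, 1, [98], 42]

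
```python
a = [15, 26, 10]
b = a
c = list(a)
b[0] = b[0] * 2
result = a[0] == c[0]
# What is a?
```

After line 1: a = [15, 26, 10]
After line 2 (b = a, alias): a = [15, 26, 10], b = [15, 26, 10]
After line 3 (c = list(a) is a copy, new object): c = [15, 26, 10]
After line 4 (b[0] = 15 * 2 = 30; mutates shared a/b): a = b = [30, 26, 10], c = [15, 26, 10]
After line 5 (a[0] = 30, c[0] = 15; result = False)

[30, 26, 10]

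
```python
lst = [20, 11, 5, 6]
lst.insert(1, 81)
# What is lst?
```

[20, 81, 11, 5, 6]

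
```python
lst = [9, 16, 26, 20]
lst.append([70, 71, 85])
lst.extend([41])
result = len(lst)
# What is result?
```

After line 1: lst = [9, 16, 26, 20]
After line 2 (append adds [70, 71, 85] as single element): lst = [9, 16, 26, 20, [70, 71, 85]]
After line 3 (extend unpacks [41], adds 41): lst = [9, 16, 26, 20, [70, 71, 85], 41]
After line 4: result = len(lst) = 6

6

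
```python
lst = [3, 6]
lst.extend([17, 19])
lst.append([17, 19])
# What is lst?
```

After line 1: lst = [3, 6]
After line 2 (extend unpacks [17, 19]): lst = [3, 6, 17, 19]
After line 3 (append adds [17, 19] as single element): lst = [3, 6, 17, 19, [17, 19]]

[3, 6, 17, 19, [17, 19]]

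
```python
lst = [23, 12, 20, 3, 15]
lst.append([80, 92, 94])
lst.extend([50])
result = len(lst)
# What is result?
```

After line 1: lst = [23, 12, 20, 3, 15]
After line 2 (append adds [80, 92, 94] as single element): lst = [23, 12, 20, 3, 15, [80, 92, 94]]
After line 3 (extend unpacks [50], adds 50): lst = [23, 12, 20, 3, 15, [80, 92, 94], 50]
After line 4: result = len(lst) = 7

7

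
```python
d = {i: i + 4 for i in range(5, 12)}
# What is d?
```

{5: 9, 6: 10, 7: 11, 8: 12, 9: 13, 10: 14, 11: 15}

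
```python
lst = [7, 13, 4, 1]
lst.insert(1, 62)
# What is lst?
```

[7, 62, 13, 4, 1]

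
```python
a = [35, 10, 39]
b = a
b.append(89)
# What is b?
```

After line 1: a = [35, 10, 39]
After line 2 (b = a is an alias, same object): a = [35, 10, 39], b = [35, 10, 39]
After line 3 (b.append mutates the shared list): a = [35, 10, 39, 89], b = [35, 10, 39, 89]

[35, 10, 39, 89]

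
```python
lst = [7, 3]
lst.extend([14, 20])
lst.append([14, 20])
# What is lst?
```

After line 1: lst = [7, 3]
After line 2 (extend unpacks [14, 20]): lst = [7, 3, 14, 20]
After line 3 (append adds [14, 20] as single element): lst = [7, 3, 14, 20, [14, 20]]

[7, 3, 14, 20, [14, 20]]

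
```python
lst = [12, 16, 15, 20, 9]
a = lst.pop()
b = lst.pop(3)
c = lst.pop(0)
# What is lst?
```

After line 1: lst = [12, 16, 15, 20, 9]
After line 2 (pop() -> a = 9): lst = [12, 16, 15, 20]
After line 3 (pop(3) -> b = 20): lst = [12, 16, 15]
After line 4 (pop(0) -> c = 12): lst = [16, 15]

[16, 15]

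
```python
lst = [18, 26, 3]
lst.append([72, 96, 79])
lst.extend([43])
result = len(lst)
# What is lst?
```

After line 1: lst = [18, 26, 3]
After line 2 (append adds [72, 96, 79] as single element): lst = [18, 26, 3, [72, 96, 79]]
After line 3 (extend unpacks [43], adds 43): lst = [18, 26, 3, [72, 96, 79], 43]
After line 4: result = len(lst) = 5

[18, 26, 3, [72, 96, 79], 43]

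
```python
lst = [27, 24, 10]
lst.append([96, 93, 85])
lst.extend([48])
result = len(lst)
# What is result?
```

After line 1: lst = [27, 24, 10]
After line 2 (append adds [96, 93, 85] as single element): lst = [27, 24, 10, [96, 93, 85]]
After line 3 (extend unpacks [48], adds 48): lst = [27, 24, 10, [96, 93, 85], 48]
After line 4: result = len(lst) = 5

5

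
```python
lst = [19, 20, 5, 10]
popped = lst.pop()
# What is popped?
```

10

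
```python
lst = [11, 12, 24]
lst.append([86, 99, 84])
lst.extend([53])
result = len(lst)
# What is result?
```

After line 1: lst = [11, 12, 24]
After line 2 (append adds [86, 99, 84] as single element): lst = [11, 12, 24, [86, 99, 84]]
After line 3 (extend unpacks [53], adds 53): lst = [11, 12, 24, [86, 99, 84], 53]
After line 4: result = len(lst) = 5

5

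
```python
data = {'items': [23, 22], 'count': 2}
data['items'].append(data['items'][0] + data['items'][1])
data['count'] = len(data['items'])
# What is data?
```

After line 1: data = {'items': [23, 22], 'count': 2}
After line 2 (append 23 + 22 = 45): data = {'items': [23, 22, 45], 'count': 2}
After line 3 (count = len(items) = 3): data = {'items': [23, 22, 45], 'count': 3}

{'items': [23, 22, 45], 'count': 3}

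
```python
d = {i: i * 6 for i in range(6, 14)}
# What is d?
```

{6: 36, 7: 42, 8: 48, 9: 54, 10: 60, 11: 66, 12: 72, 13: 78}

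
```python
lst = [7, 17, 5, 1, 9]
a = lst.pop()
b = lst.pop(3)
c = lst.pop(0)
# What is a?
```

After line 1: lst = [7, 17, 5, 1, 9]
After line 2 (pop() -> a = 9): lst = [7, 17, 5, 1]
After line 3 (pop(3) -> b = 1): lst = [7, 17, 5]
After line 4 (pop(0) -> c = 7): lst = [17, 5]

9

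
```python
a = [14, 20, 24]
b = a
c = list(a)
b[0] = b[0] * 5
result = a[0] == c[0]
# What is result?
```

After line 1: a = [14, 20, 24]
After line 2 (b = a, alias): a = [14, 20, 24], b = [14, 20, 24]
After line 3 (c = list(a) is a copy, new object): c = [14, 20, 24]
After line 4 (b[0] = 14 * 5 = 70; mutates shared a/b): a = b = [70, 20, 24], c = [14, 20, 24]
After line 5 (a[0] = 70, c[0] = 14; result = False)

False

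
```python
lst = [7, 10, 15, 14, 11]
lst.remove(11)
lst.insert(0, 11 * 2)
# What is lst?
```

After line 1: lst = [7, 10, 15, 14, 11]
After line 2 (remove first 11): lst = [7, 10, 15, 14]
After line 3 (insert 22 at index 0): lst = [22, 7, 10, 15, 14]

[22, 7, 10, 15, 14]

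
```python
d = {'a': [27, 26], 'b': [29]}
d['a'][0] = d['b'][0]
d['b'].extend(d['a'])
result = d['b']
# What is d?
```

After line 1: d = {'a': [27, 26], 'b': [29]}
After line 2 (a[0] = b[0] = 29): d = {'a': [29, 26], 'b': [29]}
After line 3 (b.extend(a) appends [29, 26]): d = {'a': [29, 26], 'b': [29, 29, 26]}
After line 4: result = d['b'] = [29, 29, 26]

{'a': [29, 26], 'b': [29, 29, 26]}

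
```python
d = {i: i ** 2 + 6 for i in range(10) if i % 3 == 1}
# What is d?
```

{1: 7, 4: 22, 7: 55}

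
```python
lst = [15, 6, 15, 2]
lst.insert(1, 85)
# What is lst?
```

[15, 85, 6, 15, 2]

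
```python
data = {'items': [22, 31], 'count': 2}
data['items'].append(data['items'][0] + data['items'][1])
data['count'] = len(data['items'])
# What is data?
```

After line 1: data = {'items': [22, 31], 'count': 2}
After line 2 (append 22 + 31 = 53): data = {'items': [22, 31, 53], 'count': 2}
After line 3 (count = len(items) = 3): data = {'items': [22, 31, 53], 'count': 3}

{'items': [22, 31, 53], 'count': 3}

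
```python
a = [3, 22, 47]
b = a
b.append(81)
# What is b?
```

After line 1: a = [3, 22, 47]
After line 2 (b = a is an alias, same object): a = [3, 22, 47], b = [3, 22, 47]
After line 3 (b.append mutates the shared list): a = [3, 22, 47, 81], b = [3, 22, 47, 81]

[3, 22, 47, 81]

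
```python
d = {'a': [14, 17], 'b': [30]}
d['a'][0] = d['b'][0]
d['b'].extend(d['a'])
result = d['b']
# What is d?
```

After line 1: d = {'a': [14, 17], 'b': [30]}
After line 2 (a[0] = b[0] = 30): d = {'a': [30, 17], 'b': [30]}
After line 3 (b.extend(a) appends [30, 17]): d = {'a': [30, 17], 'b': [30, 30, 17]}
After line 4: result = d['b'] = [30, 30, 17]

{'a': [30, 17], 'b': [30, 30, 17]}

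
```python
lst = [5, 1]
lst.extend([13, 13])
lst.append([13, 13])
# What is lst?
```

After line 1: lst = [5, 1]
After line 2 (extend unpacks [13, 13]): lst = [5, 1, 13, 13]
After line 3 (append adds [13, 13] as single element): lst = [5, 1, 13, 13, [13, 13]]

[5, 1, 13, 13, [13, 13]]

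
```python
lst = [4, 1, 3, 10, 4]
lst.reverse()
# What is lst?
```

[4, 10, 3, 1, 4]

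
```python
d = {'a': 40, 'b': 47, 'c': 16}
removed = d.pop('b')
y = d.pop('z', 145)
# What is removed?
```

After line 1: d = {'a': 40, 'b': 47, 'c': 16}
After line 2 (pop 'b' returns 47): d = {'a': 40, 'c': 16}, removed = 47
After line 3 (pop 'z' missing, returns default 145): d = {'a': 40, 'c': 16}, y = 145

47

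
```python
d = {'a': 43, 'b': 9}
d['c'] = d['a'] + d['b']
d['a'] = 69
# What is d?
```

After line 1: d = {'a': 43, 'b': 9}
After line 2 (d['c'] = 43 + 9): d = {'a': 43, 'b': 9, 'c': 52}
After line 3: d = {'a': 69, 'b': 9, 'c': 52}

{'a': 69, 'b': 9, 'c': 52}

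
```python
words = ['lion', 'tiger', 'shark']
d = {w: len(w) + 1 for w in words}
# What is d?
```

{'lion': 5, 'tiger': 6, 'shark': 6}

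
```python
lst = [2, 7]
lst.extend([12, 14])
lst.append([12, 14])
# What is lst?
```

After line 1: lst = [2, 7]
After line 2 (extend unpacks [12, 14]): lst = [2, 7, 12, 14]
After line 3 (append adds [12, 14] as single element): lst = [2, 7, 12, 14, [12, 14]]

[2, 7, 12, 14, [12, 14]]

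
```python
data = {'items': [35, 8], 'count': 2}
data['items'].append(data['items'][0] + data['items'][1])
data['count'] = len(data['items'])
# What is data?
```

After line 1: data = {'items': [35, 8], 'count': 2}
After line 2 (append 35 + 8 = 43): data = {'items': [35, 8, 43], 'count': 2}
After line 3 (count = len(items) = 3): data = {'items': [35, 8, 43], 'count': 3}

{'items': [35, 8, 43], 'count': 3}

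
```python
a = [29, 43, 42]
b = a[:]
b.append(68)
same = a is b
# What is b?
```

After line 1: a = [29, 43, 42]
After line 2 (b = a[:] is a shallow copy, new object): a = [29, 43, 42], b = [29, 43, 42]
After line 3 (append only mutates b): a = [29, 43, 42], b = [29, 43, 42, 68]
After line 4 (same = a is b; different objects -> False): same = False

[29, 43, 42, 68]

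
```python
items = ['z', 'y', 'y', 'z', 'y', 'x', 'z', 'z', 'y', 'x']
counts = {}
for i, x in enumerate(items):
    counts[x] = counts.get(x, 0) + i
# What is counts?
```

Initial: counts = {}, items = ['z', 'y', 'y', 'z', 'y', 'x', 'z', 'z', 'y', 'x']
i=0, x='z': counts = {'z': 0}
i=1, x='y': counts = {'z': 0, 'y': 1}
i=2, x='y': counts = {'z': 0, 'y': 3}
i=3, x='z': counts = {'z': 3, 'y': 3}
i=4, x='y': counts = {'z': 3, 'y': 7}
i=5, x='x': counts = {'z': 3, 'y': 7, 'x': 5}
i=6, x='z': counts = {'z': 9, 'y': 7, 'x': 5}
i=7, x='z': counts = {'z': 16, 'y': 7, 'x': 5}
i=8, x='y': counts = {'z': 16, 'y': 15, 'x': 5}
i=9, x='x': counts = {'z': 16, 'y': 15, 'x': 14}

{'z': 16, 'y': 15, 'x': 14}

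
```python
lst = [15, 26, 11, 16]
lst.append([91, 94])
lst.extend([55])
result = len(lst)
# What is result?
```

After line 1: lst = [15, 26, 11, 16]
After line 2 (append adds [91, 94] as single element): lst = [15, 26, 11, 16, [91, 94]]
After line 3 (extend unpacks [55], adds 55): lst = [15, 26, 11, 16, [91, 94], 55]
After line 4: result = len(lst) = 6

6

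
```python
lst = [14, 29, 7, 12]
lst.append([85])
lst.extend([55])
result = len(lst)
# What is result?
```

After line 1: lst = [14, 29, 7, 12]
After line 2 (append adds [85] as single element): lst = [14, 29, 7, 12, [85]]
After line 3 (extend unpacks [55], adds 55): lst = [14, 29, 7, 12, [85], 55]
After line 4: result = len(lst) = 6

6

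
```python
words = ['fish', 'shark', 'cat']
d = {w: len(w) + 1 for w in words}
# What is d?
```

{'fish': 5, 'shark': 6, 'cat': 4}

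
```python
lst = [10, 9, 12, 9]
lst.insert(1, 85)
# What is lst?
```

[10, 85, 9, 12, 9]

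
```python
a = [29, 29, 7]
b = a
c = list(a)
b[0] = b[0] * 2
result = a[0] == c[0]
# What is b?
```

After line 1: a = [29, 29, 7]
After line 2 (b = a, alias): a = [29, 29, 7], b = [29, 29, 7]
After line 3 (c = list(a) is a copy, new object): c = [29, 29, 7]
After line 4 (b[0] = 29 * 2 = 58; mutates shared a/b): a = b = [58, 29, 7], c = [29, 29, 7]
After line 5 (a[0] = 58, c[0] = 29; result = False)

[58, 29, 7]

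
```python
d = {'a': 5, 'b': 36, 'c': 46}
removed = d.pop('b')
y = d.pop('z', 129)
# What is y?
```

After line 1: d = {'a': 5, 'b': 36, 'c': 46}
After line 2 (pop 'b' returns 36): d = {'a': 5, 'c': 46}, removed = 36
After line 3 (pop 'z' missing, returns default 129): d = {'a': 5, 'c': 46}, y = 129

129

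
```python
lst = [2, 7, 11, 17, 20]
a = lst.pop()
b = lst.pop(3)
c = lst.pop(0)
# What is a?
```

After line 1: lst = [2, 7, 11, 17, 20]
After line 2 (pop() -> a = 20): lst = [2, 7, 11, 17]
After line 3 (pop(3) -> b = 17): lst = [2, 7, 11]
After line 4 (pop(0) -> c = 2): lst = [7, 11]

20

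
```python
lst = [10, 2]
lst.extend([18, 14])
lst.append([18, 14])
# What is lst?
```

After line 1: lst = [10, 2]
After line 2 (extend unpacks [18, 14]): lst = [10, 2, 18, 14]
After line 3 (append adds [18, 14] as single element): lst = [10, 2, 18, 14, [18, 14]]

[10, 2, 18, 14, [18, 14]]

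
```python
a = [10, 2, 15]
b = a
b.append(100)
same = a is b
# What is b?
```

After line 1: a = [10, 2, 15]
After line 2 (b = a is an alias, same object): a = [10, 2, 15], b = [10, 2, 15]
After line 3 (b.append mutates the shared list): a = [10, 2, 15, 100], b = [10, 2, 15, 100]
After line 4 (same = a is b; same object -> True): same = True

[10, 2, 15, 100]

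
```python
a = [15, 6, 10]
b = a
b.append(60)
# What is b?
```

After line 1: a = [15, 6, 10]
After line 2 (b = a is an alias, same object): a = [15, 6, 10], b = [15, 6, 10]
After line 3 (b.append mutates the shared list): a = [15, 6, 10, 60], b = [15, 6, 10, 60]

[15, 6, 10, 60]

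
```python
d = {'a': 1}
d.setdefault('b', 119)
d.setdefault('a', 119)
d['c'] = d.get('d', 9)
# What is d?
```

After line 1: d = {'a': 1}
After line 2 (setdefault adds 'b'=119): d = {'a': 1, 'b': 119}
After line 3 (setdefault 'a' no-op, already exists): d = {'a': 1, 'b': 119}
After line 4 (get('d', 9) returns default since 'd' not in d): d = {'a': 1, 'b': 119, 'c': 9}

{'a': 1, 'b': 119, 'c': 9}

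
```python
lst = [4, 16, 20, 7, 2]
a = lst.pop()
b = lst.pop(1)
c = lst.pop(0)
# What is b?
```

After line 1: lst = [4, 16, 20, 7, 2]
After line 2 (pop() -> a = 2): lst = [4, 16, 20, 7]
After line 3 (pop(1) -> b = 16): lst = [4, 20, 7]
After line 4 (pop(0) -> c = 4): lst = [20, 7]

16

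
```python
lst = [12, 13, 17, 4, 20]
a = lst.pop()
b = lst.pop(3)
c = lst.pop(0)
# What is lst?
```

After line 1: lst = [12, 13, 17, 4, 20]
After line 2 (pop() -> a = 20): lst = [12, 13, 17, 4]
After line 3 (pop(3) -> b = 4): lst = [12, 13, 17]
After line 4 (pop(0) -> c = 12): lst = [13, 17]

[13, 17]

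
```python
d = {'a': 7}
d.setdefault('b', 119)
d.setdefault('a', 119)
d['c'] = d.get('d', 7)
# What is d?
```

After line 1: d = {'a': 7}
After line 2 (setdefault adds 'b'=119): d = {'a': 7, 'b': 119}
After line 3 (setdefault 'a' no-op, already exists): d = {'a': 7, 'b': 119}
After line 4 (get('d', 7) returns default since 'd' not in d): d = {'a': 7, 'b': 119, 'c': 7}

{'a': 7, 'b': 119, 'c': 7}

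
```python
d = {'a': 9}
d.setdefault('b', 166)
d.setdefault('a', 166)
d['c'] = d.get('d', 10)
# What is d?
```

After line 1: d = {'a': 9}
After line 2 (setdefault adds 'b'=166): d = {'a': 9, 'b': 166}
After line 3 (setdefault 'a' no-op, already exists): d = {'a': 9, 'b': 166}
After line 4 (get('d', 10) returns default since 'd' not in d): d = {'a': 9, 'b': 166, 'c': 10}

{'a': 9, 'b': 166, 'c': 10}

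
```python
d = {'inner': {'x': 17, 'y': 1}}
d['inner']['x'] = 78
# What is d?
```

After line 1: d = {'inner': {'x': 17, 'y': 1}}
After line 2 (inner x overwritten): d = {'inner': {'x': 78, 'y': 1}}

{'inner': {'x': 78, 'y': 1}}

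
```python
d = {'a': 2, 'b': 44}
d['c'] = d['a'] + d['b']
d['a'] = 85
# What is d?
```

After line 1: d = {'a': 2, 'b': 44}
After line 2 (d['c'] = 2 + 44): d = {'a': 2, 'b': 44, 'c': 46}
After line 3: d = {'a': 85, 'b': 44, 'c': 46}

{'a': 85, 'b': 44, 'c': 46}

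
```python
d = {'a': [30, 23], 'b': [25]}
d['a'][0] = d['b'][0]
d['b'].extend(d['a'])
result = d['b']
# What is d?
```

After line 1: d = {'a': [30, 23], 'b': [25]}
After line 2 (a[0] = b[0] = 25): d = {'a': [25, 23], 'b': [25]}
After line 3 (b.extend(a) appends [25, 23]): d = {'a': [25, 23], 'b': [25, 25, 23]}
After line 4: result = d['b'] = [25, 25, 23]

{'a': [25, 23], 'b': [25, 25, 23]}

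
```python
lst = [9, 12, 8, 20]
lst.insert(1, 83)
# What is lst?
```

[9, 83, 12, 8, 20]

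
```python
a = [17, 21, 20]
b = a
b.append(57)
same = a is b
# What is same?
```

After line 1: a = [17, 21, 20]
After line 2 (b = a is an alias, same object): a = [17, 21, 20], b = [17, 21, 20]
After line 3 (b.append mutates the shared list): a = [17, 21, 20, 57], b = [17, 21, 20, 57]
After line 4 (same = a is b; same object -> True): same = True

True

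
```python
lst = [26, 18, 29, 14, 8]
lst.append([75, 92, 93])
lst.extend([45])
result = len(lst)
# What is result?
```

After line 1: lst = [26, 18, 29, 14, 8]
After line 2 (append adds [75, 92, 93] as single element): lst = [26, 18, 29, 14, 8, [75, 92, 93]]
After line 3 (extend unpacks [45], adds 45): lst = [26, 18, 29, 14, 8, [75, 92, 93], 45]
After line 4: result = len(lst) = 7

7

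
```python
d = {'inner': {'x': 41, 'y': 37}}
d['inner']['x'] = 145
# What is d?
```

After line 1: d = {'inner': {'x': 41, 'y': 37}}
After line 2 (inner x overwritten): d = {'inner': {'x': 145, 'y': 37}}

{'inner': {'x': 145, 'y': 37}}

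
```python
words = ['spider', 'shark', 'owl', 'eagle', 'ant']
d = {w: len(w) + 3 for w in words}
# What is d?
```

{'spider': 9, 'shark': 8, 'owl': 6, 'eagle': 8, 'ant': 6}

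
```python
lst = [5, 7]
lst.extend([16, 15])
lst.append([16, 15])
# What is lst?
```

After line 1: lst = [5, 7]
After line 2 (extend unpacks [16, 15]): lst = [5, 7, 16, 15]
After line 3 (append adds [16, 15] as single element): lst = [5, 7, 16, 15, [16, 15]]

[5, 7, 16, 15, [16, 15]]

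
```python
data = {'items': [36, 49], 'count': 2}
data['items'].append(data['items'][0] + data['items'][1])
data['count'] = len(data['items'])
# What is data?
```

After line 1: data = {'items': [36, 49], 'count': 2}
After line 2 (append 36 + 49 = 85): data = {'items': [36, 49, 85], 'count': 2}
After line 3 (count = len(items) = 3): data = {'items': [36, 49, 85], 'count': 3}

{'items': [36, 49, 85], 'count': 3}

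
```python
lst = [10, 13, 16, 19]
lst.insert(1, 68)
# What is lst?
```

[10, 68, 13, 16, 19]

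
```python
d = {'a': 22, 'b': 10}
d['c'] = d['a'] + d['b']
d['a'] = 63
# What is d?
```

After line 1: d = {'a': 22, 'b': 10}
After line 2 (d['c'] = 22 + 10): d = {'a': 22, 'b': 10, 'c': 32}
After line 3: d = {'a': 63, 'b': 10, 'c': 32}

{'a': 63, 'b': 10, 'c': 32}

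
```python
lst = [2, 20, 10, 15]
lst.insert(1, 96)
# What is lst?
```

[2, 96, 20, 10, 15]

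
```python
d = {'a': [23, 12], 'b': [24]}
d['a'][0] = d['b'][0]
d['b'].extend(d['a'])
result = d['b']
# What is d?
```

After line 1: d = {'a': [23, 12], 'b': [24]}
After line 2 (a[0] = b[0] = 24): d = {'a': [24, 12], 'b': [24]}
After line 3 (b.extend(a) appends [24, 12]): d = {'a': [24, 12], 'b': [24, 24, 12]}
After line 4: result = d['b'] = [24, 24, 12]

{'a': [24, 12], 'b': [24, 24, 12]}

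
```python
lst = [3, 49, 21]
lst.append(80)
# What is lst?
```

[3, 49, 21, 80]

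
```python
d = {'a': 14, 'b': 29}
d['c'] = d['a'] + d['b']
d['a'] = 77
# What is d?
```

After line 1: d = {'a': 14, 'b': 29}
After line 2 (d['c'] = 14 + 29): d = {'a': 14, 'b': 29, 'c': 43}
After line 3: d = {'a': 77, 'b': 29, 'c': 43}

{'a': 77, 'b': 29, 'c': 43}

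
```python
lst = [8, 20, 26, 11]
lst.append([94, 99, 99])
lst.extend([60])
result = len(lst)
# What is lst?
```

After line 1: lst = [8, 20, 26, 11]
After line 2 (append adds [94, 99, 99] as single element): lst = [8, 20, 26, 11, [94, 99, 99]]
After line 3 (extend unpacks [60], adds 60): lst = [8, 20, 26, 11, [94, 99, 99], 60]
After line 4: result = len(lst) = 6

[8, 20, 26, 11, [94, 99, 99], 60]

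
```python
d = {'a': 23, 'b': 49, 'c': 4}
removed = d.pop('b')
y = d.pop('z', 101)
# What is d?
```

After line 1: d = {'a': 23, 'b': 49, 'c': 4}
After line 2 (pop 'b' returns 49): d = {'a': 23, 'c': 4}, removed = 49
After line 3 (pop 'z' missing, returns default 101): d = {'a': 23, 'c': 4}, y = 101

{'a': 23, 'c': 4}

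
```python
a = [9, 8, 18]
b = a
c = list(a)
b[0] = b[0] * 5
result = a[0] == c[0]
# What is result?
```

After line 1: a = [9, 8, 18]
After line 2 (b = a, alias): a = [9, 8, 18], b = [9, 8, 18]
After line 3 (c = list(a) is a copy, new object): c = [9, 8, 18]
After line 4 (b[0] = 9 * 5 = 45; mutates shared a/b): a = b = [45, 8, 18], c = [9, 8, 18]
After line 5 (a[0] = 45, c[0] = 9; result = False)

False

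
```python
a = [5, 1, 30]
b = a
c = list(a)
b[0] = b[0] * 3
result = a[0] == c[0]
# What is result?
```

After line 1: a = [5, 1, 30]
After line 2 (b = a, alias): a = [5, 1, 30], b = [5, 1, 30]
After line 3 (c = list(a) is a copy, new object): c = [5, 1, 30]
After line 4 (b[0] = 5 * 3 = 15; mutates shared a/b): a = b = [15, 1, 30], c = [5, 1, 30]
After line 5 (a[0] = 15, c[0] = 5; result = False)

False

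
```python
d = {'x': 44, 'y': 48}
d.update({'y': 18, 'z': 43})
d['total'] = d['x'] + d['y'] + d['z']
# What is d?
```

After line 1: d = {'x': 44, 'y': 48}
After line 2 (y overwritten, z added): d = {'x': 44, 'y': 18, 'z': 43}
After line 3 (total = 44 + 18 + 43 = 105): d = {'x': 44, 'y': 18, 'z': 43, 'total': 105}

{'x': 44, 'y': 18, 'z': 43, 'total': 105}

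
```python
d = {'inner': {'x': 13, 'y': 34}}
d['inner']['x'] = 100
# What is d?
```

After line 1: d = {'inner': {'x': 13, 'y': 34}}
After line 2 (inner x overwritten): d = {'inner': {'x': 100, 'y': 34}}

{'inner': {'x': 100, 'y': 34}}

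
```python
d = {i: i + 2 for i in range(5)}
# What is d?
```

{0: 2, 1: 3, 2: 4, 3: 5, 4: 6}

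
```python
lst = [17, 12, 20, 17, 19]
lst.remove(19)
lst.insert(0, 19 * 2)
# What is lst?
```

After line 1: lst = [17, 12, 20, 17, 19]
After line 2 (remove first 19): lst = [17, 12, 20, 17]
After line 3 (insert 38 at index 0): lst = [38, 17, 12, 20, 17]

[38, 17, 12, 20, 17]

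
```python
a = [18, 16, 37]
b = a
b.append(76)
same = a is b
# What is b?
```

After line 1: a = [18, 16, 37]
After line 2 (b = a is an alias, same object): a = [18, 16, 37], b = [18, 16, 37]
After line 3 (b.append mutates the shared list): a = [18, 16, 37, 76], b = [18, 16, 37, 76]
After line 4 (same = a is b; same object -> True): same = True

[18, 16, 37, 76]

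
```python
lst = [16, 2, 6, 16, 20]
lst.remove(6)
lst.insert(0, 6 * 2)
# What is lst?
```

After line 1: lst = [16, 2, 6, 16, 20]
After line 2 (remove first 6): lst = [16, 2, 16, 20]
After line 3 (insert 12 at index 0): lst = [12, 16, 2, 16, 20]

[12, 16, 2, 16, 20]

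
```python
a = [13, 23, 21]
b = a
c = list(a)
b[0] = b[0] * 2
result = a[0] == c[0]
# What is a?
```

After line 1: a = [13, 23, 21]
After line 2 (b = a, alias): a = [13, 23, 21], b = [13, 23, 21]
After line 3 (c = list(a) is a copy, new object): c = [13, 23, 21]
After line 4 (b[0] = 13 * 2 = 26; mutates shared a/b): a = b = [26, 23, 21], c = [13, 23, 21]
After line 5 (a[0] = 26, c[0] = 13; result = False)

[26, 23, 21]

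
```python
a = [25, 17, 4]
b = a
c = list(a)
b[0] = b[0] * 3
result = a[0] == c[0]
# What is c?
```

After line 1: a = [25, 17, 4]
After line 2 (b = a, alias): a = [25, 17, 4], b = [25, 17, 4]
After line 3 (c = list(a) is a copy, new object): c = [25, 17, 4]
After line 4 (b[0] = 25 * 3 = 75; mutates shared a/b): a = b = [75, 17, 4], c = [25, 17, 4]
After line 5 (a[0] = 75, c[0] = 25; result = False)

[25, 17, 4]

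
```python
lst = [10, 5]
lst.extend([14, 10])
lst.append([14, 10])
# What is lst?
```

After line 1: lst = [10, 5]
After line 2 (extend unpacks [14, 10]): lst = [10, 5, 14, 10]
After line 3 (append adds [14, 10] as single element): lst = [10, 5, 14, 10, [14, 10]]

[10, 5, 14, 10, [14, 10]]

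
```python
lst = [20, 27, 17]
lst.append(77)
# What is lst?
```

[20, 27, 17, 77]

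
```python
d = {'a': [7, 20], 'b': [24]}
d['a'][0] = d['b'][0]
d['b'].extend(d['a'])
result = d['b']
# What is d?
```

After line 1: d = {'a': [7, 20], 'b': [24]}
After line 2 (a[0] = b[0] = 24): d = {'a': [24, 20], 'b': [24]}
After line 3 (b.extend(a) appends [24, 20]): d = {'a': [24, 20], 'b': [24, 24, 20]}
After line 4: result = d['b'] = [24, 24, 20]

{'a': [24, 20], 'b': [24, 24, 20]}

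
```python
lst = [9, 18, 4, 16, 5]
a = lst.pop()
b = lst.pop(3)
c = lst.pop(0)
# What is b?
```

After line 1: lst = [9, 18, 4, 16, 5]
After line 2 (pop() -> a = 5): lst = [9, 18, 4, 16]
After line 3 (pop(3) -> b = 16): lst = [9, 18, 4]
After line 4 (pop(0) -> c = 9): lst = [18, 4]

16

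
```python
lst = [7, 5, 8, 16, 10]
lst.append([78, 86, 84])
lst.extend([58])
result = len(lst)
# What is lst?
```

After line 1: lst = [7, 5, 8, 16, 10]
After line 2 (append adds [78, 86, 84] as single element): lst = [7, 5, 8, 16, 10, [78, 86, 84]]
After line 3 (extend unpacks [58], adds 58): lst = [7, 5, 8, 16, 10, [78, 86, 84], 58]
After line 4: result = len(lst) = 7

[7, 5, 8, 16, 10, [78, 86, 84], 58]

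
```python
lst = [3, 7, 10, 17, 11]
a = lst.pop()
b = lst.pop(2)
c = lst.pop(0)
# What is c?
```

After line 1: lst = [3, 7, 10, 17, 11]
After line 2 (pop() -> a = 11): lst = [3, 7, 10, 17]
After line 3 (pop(2) -> b = 10): lst = [3, 7, 17]
After line 4 (pop(0) -> c = 3): lst = [7, 17]

3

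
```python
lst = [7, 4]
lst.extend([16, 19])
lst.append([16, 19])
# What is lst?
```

After line 1: lst = [7, 4]
After line 2 (extend unpacks [16, 19]): lst = [7, 4, 16, 19]
After line 3 (append adds [16, 19] as single element): lst = [7, 4, 16, 19, [16, 19]]

[7, 4, 16, 19, [16, 19]]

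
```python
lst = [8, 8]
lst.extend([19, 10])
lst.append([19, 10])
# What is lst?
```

After line 1: lst = [8, 8]
After line 2 (extend unpacks [19, 10]): lst = [8, 8, 19, 10]
After line 3 (append adds [19, 10] as single element): lst = [8, 8, 19, 10, [19, 10]]

[8, 8, 19, 10, [19, 10]]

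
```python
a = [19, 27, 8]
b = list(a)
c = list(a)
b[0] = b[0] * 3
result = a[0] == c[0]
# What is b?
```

After line 1: a = [19, 27, 8]
After line 2 (b = list(a), copy): a = [19, 27, 8], b = [19, 27, 8]
After line 3 (c = list(a) is a copy, new object): c = [19, 27, 8]
After line 4 (b[0] = 19 * 3 = 57; only b mutates (copy)): a = [19, 27, 8], b = [57, 27, 8], c = [19, 27, 8]
After line 5 (a[0] = 19, c[0] = 19; result = True)

[57, 27, 8]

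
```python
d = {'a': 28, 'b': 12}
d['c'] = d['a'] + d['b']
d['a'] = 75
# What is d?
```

After line 1: d = {'a': 28, 'b': 12}
After line 2 (d['c'] = 28 + 12): d = {'a': 28, 'b': 12, 'c': 40}
After line 3: d = {'a': 75, 'b': 12, 'c': 40}

{'a': 75, 'b': 12, 'c': 40}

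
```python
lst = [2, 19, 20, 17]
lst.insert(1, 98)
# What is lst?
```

[2, 98, 19, 20, 17]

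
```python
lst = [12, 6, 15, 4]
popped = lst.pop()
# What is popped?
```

4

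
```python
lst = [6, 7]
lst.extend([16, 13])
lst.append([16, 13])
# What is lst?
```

After line 1: lst = [6, 7]
After line 2 (extend unpacks [16, 13]): lst = [6, 7, 16, 13]
After line 3 (append adds [16, 13] as single element): lst = [6, 7, 16, 13, [16, 13]]

[6, 7, 16, 13, [16, 13]]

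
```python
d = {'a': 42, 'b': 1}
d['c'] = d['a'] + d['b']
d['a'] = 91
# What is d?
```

After line 1: d = {'a': 42, 'b': 1}
After line 2 (d['c'] = 42 + 1): d = {'a': 42, 'b': 1, 'c': 43}
After line 3: d = {'a': 91, 'b': 1, 'c': 43}

{'a': 91, 'b': 1, 'c': 43}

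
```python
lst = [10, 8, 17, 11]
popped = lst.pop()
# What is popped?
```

11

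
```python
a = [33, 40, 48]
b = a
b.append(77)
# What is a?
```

After line 1: a = [33, 40, 48]
After line 2 (b = a is an alias, same object): a = [33, 40, 48], b = [33, 40, 48]
After line 3 (b.append mutates the shared list): a = [33, 40, 48, 77], b = [33, 40, 48, 77]

[33, 40, 48, 77]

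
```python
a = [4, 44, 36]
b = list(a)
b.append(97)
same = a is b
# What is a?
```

After line 1: a = [4, 44, 36]
After line 2 (b = list(a) is a shallow copy, new object): a = [4, 44, 36], b = [4, 44, 36]
After line 3 (append only mutates b): a = [4, 44, 36], b = [4, 44, 36, 97]
After line 4 (same = a is b; different objects -> False): same = False

[4, 44, 36]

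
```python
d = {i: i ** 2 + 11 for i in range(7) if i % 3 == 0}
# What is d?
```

{0: 11, 3: 20, 6: 47}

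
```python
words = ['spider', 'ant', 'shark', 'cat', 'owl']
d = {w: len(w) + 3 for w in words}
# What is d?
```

{'spider': 9, 'ant': 6, 'shark': 8, 'cat': 6, 'owl': 6}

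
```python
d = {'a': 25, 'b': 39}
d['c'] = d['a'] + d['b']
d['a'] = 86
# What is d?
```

After line 1: d = {'a': 25, 'b': 39}
After line 2 (d['c'] = 25 + 39): d = {'a': 25, 'b': 39, 'c': 64}
After line 3: d = {'a': 86, 'b': 39, 'c': 64}

{'a': 86, 'b': 39, 'c': 64}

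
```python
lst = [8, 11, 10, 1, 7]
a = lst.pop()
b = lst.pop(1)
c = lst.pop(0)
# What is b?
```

After line 1: lst = [8, 11, 10, 1, 7]
After line 2 (pop() -> a = 7): lst = [8, 11, 10, 1]
After line 3 (pop(1) -> b = 11): lst = [8, 10, 1]
After line 4 (pop(0) -> c = 8): lst = [10, 1]

11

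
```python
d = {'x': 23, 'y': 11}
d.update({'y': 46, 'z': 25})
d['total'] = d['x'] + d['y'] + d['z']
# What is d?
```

After line 1: d = {'x': 23, 'y': 11}
After line 2 (y overwritten, z added): d = {'x': 23, 'y': 46, 'z': 25}
After line 3 (total = 23 + 46 + 25 = 94): d = {'x': 23, 'y': 46, 'z': 25, 'total': 94}

{'x': 23, 'y': 46, 'z': 25, 'total': 94}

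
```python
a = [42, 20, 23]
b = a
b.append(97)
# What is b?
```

After line 1: a = [42, 20, 23]
After line 2 (b = a is an alias, same object): a = [42, 20, 23], b = [42, 20, 23]
After line 3 (b.append mutates the shared list): a = [42, 20, 23, 97], b = [42, 20, 23, 97]

[42, 20, 23, 97]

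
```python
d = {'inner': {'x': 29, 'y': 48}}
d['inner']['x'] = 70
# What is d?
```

After line 1: d = {'inner': {'x': 29, 'y': 48}}
After line 2 (inner x overwritten): d = {'inner': {'x': 70, 'y': 48}}

{'inner': {'x': 70, 'y': 48}}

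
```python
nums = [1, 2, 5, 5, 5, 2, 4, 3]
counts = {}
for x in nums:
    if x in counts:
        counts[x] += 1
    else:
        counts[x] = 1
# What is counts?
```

Initial: counts = {}, nums = [1, 2, 5, 5, 5, 2, 4, 3]
See 1: counts = {1: 1}
See 2: counts = {1: 1, 2: 1}
See 5: counts = {1: 1, 2: 1, 5: 1}
See 5: counts = {1: 1, 2: 1, 5: 2}
See 5: counts = {1: 1, 2: 1, 5: 3}
See 2: counts = {1: 1, 2: 2, 5: 3}
See 4: counts = {1: 1, 2: 2, 5: 3, 4: 1}
See 3: counts = {1: 1, 2: 2, 5: 3, 4: 1, 3: 1}

{1: 1, 2: 2, 5: 3, 4: 1, 3: 1}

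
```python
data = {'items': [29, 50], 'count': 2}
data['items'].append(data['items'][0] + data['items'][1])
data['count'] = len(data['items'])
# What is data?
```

After line 1: data = {'items': [29, 50], 'count': 2}
After line 2 (append 29 + 50 = 79): data = {'items': [29, 50, 79], 'count': 2}
After line 3 (count = len(items) = 3): data = {'items': [29, 50, 79], 'count': 3}

{'items': [29, 50, 79], 'count': 3}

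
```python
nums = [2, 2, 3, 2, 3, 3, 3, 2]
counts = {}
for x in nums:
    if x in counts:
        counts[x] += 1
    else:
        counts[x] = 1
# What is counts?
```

Initial: counts = {}, nums = [2, 2, 3, 2, 3, 3, 3, 2]
See 2: counts = {2: 1}
See 2: counts = {2: 2}
See 3: counts = {2: 2, 3: 1}
See 2: counts = {2: 3, 3: 1}
See 3: counts = {2: 3, 3: 2}
See 3: counts = {2: 3, 3: 3}
See 3: counts = {2: 3, 3: 4}
See 2: counts = {2: 4, 3: 4}

{2: 4, 3: 4}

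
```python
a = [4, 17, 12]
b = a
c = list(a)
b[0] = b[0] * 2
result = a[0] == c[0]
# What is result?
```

After line 1: a = [4, 17, 12]
After line 2 (b = a, alias): a = [4, 17, 12], b = [4, 17, 12]
After line 3 (c = list(a) is a copy, new object): c = [4, 17, 12]
After line 4 (b[0] = 4 * 2 = 8; mutates shared a/b): a = b = [8, 17, 12], c = [4, 17, 12]
After line 5 (a[0] = 8, c[0] = 4; result = False)

False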